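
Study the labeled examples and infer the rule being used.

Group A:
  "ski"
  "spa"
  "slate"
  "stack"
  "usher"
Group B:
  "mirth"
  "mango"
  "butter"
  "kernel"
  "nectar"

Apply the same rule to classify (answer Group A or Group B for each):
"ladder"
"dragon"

The classifier is using: contains 's'.
"ladder": Group B (no 's').
"dragon": Group B (no 's').

Group B, Group B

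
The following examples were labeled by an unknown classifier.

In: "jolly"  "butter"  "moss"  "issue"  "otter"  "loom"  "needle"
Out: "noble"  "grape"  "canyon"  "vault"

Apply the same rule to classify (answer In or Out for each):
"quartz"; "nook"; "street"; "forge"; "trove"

Out, In, In, Out, Out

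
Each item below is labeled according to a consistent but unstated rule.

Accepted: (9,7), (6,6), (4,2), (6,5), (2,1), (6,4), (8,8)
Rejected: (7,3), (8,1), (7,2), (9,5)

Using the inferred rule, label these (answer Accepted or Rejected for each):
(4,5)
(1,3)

Accepted, Accepted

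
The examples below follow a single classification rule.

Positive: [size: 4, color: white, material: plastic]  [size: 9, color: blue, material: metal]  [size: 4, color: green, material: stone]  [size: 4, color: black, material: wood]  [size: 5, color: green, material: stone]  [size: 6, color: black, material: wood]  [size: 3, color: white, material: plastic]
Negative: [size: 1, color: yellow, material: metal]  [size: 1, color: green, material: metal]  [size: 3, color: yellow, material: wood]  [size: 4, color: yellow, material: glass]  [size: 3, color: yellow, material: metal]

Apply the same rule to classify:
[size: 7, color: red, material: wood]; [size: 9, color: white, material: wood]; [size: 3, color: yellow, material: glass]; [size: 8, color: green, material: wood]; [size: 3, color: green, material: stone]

The pattern is that an item is 'Positive' exactly when: color is not yellow AND size ≥ 3.

Positive, Positive, Negative, Positive, Positive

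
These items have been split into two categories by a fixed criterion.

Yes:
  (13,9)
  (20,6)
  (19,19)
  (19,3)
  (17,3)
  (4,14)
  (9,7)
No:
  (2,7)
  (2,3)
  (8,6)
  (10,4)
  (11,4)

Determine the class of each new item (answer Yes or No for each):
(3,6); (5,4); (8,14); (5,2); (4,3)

Rule: sum ≥ 16. This holds for each 'Yes' example and fails for each 'No' one.

No, No, Yes, No, No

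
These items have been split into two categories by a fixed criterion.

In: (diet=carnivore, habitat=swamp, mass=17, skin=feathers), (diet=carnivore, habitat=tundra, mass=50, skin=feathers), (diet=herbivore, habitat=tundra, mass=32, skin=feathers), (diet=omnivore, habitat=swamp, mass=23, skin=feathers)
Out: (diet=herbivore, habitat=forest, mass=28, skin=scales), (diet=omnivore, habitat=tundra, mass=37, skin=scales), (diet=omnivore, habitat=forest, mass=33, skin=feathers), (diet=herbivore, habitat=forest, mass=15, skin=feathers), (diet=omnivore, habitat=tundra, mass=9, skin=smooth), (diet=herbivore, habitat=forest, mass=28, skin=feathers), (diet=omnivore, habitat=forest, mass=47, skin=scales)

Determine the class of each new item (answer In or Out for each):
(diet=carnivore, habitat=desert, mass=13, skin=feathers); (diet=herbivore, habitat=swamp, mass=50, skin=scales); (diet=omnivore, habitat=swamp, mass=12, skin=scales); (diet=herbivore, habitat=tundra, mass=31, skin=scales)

The common property of the 'In' items is: habitat is not forest AND skin is feathers. No 'Out' item has it.

In, Out, Out, Out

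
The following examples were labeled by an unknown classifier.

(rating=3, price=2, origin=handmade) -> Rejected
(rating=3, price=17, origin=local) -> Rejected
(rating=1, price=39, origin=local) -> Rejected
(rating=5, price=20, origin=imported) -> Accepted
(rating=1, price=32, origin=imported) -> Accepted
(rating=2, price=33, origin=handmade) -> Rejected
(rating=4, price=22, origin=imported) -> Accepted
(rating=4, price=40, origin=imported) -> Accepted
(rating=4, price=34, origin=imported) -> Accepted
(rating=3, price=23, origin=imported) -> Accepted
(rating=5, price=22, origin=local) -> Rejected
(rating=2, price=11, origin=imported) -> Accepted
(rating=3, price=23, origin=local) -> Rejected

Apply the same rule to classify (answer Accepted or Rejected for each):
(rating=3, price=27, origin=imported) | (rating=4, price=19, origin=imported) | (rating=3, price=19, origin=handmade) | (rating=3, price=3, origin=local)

The classifier is using: origin is imported.
(rating=3, price=27, origin=imported) — origin is imported, hence Accepted. (rating=4, price=19, origin=imported) — origin is imported, hence Accepted. (rating=3, price=19, origin=handmade) — origin is handmade, hence Rejected. (rating=3, price=3, origin=local) — origin is local, hence Rejected.

Accepted, Accepted, Rejected, Rejected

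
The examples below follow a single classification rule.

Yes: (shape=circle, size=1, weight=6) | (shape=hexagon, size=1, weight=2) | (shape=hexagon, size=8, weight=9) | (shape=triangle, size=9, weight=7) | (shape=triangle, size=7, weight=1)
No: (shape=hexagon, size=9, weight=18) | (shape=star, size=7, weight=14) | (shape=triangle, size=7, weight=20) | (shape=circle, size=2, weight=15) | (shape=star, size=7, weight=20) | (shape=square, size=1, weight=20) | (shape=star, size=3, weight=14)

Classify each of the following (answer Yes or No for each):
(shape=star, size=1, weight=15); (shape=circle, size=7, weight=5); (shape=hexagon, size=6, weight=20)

All 'Yes' examples share one property — weight ≤ 9 — and every 'No' example lacks it.

No, Yes, No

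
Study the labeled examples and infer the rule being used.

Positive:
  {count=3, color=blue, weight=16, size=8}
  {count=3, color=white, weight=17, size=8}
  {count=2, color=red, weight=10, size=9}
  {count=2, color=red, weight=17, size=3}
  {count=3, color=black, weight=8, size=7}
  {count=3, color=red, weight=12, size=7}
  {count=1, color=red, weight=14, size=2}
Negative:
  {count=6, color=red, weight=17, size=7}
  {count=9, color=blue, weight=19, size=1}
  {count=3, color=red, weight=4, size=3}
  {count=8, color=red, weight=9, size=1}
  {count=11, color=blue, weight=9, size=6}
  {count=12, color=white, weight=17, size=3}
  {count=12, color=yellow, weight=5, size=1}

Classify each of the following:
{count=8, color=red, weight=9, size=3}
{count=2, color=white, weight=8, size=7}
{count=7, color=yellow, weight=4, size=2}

The distinguishing property — count ≤ 3 AND weight ≥ 5 — holds for all the 'Positive' cases and none of the 'Negative' cases.
{count=8, color=red, weight=9, size=3} → count = 8, weight = 9 → Negative.
{count=2, color=white, weight=8, size=7} → count = 2, weight = 8 → Positive.
{count=7, color=yellow, weight=4, size=2} → count = 7, weight = 4 → Negative.

Negative, Positive, Negative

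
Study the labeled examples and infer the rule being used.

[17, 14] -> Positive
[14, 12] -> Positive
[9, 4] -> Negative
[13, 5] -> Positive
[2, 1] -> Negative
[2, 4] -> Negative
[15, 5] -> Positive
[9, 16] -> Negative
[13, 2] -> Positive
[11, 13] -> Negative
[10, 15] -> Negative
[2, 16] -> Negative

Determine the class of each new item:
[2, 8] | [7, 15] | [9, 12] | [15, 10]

Negative, Negative, Negative, Positive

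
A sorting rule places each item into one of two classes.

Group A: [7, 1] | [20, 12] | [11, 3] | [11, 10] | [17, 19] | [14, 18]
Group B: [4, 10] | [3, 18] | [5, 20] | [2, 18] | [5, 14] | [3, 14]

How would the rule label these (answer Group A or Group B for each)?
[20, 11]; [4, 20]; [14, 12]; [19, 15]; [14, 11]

The pattern is that an item is 'Group A' exactly when: first ≥ 7.

Group A, Group B, Group A, Group A, Group A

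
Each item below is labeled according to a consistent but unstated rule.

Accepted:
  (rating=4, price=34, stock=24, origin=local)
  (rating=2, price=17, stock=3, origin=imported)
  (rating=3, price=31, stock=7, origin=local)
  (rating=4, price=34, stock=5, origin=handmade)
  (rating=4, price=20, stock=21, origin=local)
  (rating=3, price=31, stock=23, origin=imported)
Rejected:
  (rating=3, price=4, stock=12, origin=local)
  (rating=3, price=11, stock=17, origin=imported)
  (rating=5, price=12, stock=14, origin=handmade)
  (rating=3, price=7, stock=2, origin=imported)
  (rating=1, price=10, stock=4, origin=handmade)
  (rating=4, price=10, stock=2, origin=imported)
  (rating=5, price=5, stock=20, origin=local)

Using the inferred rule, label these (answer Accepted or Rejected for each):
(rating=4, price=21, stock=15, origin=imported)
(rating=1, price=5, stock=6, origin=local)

Accepted, Rejected

The common property of the 'Accepted' items is: price ≥ 17. No 'Rejected' item has it.
(rating=4, price=21, stock=15, origin=imported): price = 21 — satisfies this, so Accepted.
(rating=1, price=5, stock=6, origin=local): price = 5 — doesn't qualify, so Rejected.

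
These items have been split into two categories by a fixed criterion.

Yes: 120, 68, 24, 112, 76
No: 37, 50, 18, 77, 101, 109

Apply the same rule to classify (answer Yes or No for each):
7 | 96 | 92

No, Yes, Yes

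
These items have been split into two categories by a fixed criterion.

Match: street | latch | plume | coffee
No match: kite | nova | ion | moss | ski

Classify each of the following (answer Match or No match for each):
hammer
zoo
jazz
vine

Rule: length ≥ 5. This holds for each 'Match' example and fails for each 'No match' one.

Match, No match, No match, No match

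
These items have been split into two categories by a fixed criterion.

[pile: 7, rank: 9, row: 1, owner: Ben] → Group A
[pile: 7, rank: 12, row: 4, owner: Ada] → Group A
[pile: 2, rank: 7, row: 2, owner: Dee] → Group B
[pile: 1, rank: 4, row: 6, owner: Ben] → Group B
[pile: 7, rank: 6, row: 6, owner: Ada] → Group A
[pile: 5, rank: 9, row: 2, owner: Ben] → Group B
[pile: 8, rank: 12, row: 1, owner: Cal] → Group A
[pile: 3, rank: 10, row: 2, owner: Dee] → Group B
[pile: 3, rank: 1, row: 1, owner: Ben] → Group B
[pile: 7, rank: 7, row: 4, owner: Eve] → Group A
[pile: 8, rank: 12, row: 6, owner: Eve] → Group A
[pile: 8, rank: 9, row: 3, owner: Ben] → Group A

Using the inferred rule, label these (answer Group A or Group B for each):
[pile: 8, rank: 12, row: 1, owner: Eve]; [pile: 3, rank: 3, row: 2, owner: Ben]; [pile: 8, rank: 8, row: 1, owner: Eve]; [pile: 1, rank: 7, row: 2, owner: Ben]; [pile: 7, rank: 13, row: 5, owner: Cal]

The classifier is using: pile ≥ 7.
[pile: 8, rank: 12, row: 1, owner: Eve]: pile = 8 — passes, so Group A. [pile: 3, rank: 3, row: 2, owner: Ben]: pile = 3 — does not pass, so Group B. [pile: 8, rank: 8, row: 1, owner: Eve]: pile = 8 — passes, so Group A. [pile: 1, rank: 7, row: 2, owner: Ben]: pile = 1 — does not pass, so Group B. [pile: 7, rank: 13, row: 5, owner: Cal]: pile = 7 — passes, so Group A.

Group A, Group B, Group A, Group B, Group A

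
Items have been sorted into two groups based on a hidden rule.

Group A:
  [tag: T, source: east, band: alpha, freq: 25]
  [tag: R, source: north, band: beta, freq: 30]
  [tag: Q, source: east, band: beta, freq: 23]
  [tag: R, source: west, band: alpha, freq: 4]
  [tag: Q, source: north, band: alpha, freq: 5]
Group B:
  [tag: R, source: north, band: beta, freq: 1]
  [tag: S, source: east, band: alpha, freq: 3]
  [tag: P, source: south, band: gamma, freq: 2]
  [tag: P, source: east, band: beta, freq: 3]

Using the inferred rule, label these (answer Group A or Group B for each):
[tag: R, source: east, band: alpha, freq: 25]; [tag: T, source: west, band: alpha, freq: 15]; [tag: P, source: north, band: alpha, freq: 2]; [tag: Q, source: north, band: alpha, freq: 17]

Group A, Group A, Group B, Group A

The distinguishing property — freq ≥ 4 — holds for all the 'Group A' cases and none of the 'Group B' cases.
[tag: R, source: east, band: alpha, freq: 25]: Group A (freq = 25). [tag: T, source: west, band: alpha, freq: 15]: Group A (freq = 15). [tag: P, source: north, band: alpha, freq: 2]: Group B (freq = 2). [tag: Q, source: north, band: alpha, freq: 17]: Group A (freq = 17).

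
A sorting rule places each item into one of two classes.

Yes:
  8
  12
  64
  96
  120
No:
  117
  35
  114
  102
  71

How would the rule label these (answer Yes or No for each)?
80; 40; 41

Yes, Yes, No

All 'Yes' examples share one property — multiple of 4 — and every 'No' example lacks it.
80 → 80 = 4·20 → Yes. 40 → 40 = 4·10 → Yes. 41 → 41 = 4·10 + 1 → No.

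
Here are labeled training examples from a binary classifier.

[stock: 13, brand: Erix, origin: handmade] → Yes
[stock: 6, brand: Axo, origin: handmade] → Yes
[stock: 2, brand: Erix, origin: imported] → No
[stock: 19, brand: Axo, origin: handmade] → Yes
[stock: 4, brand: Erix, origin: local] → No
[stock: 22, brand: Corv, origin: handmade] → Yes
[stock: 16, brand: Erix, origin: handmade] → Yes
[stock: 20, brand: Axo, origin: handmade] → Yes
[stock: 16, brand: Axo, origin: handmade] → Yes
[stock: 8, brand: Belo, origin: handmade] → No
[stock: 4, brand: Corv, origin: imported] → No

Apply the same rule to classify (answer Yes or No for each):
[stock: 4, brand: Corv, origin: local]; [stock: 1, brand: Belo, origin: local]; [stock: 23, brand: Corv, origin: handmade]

No, No, Yes

All 'Yes' examples share one property — brand is Axo OR stock ≥ 13 — and every 'No' example lacks it.
[stock: 4, brand: Corv, origin: local] — brand is Corv, stock = 4, hence No. [stock: 1, brand: Belo, origin: local] — brand is Belo, stock = 1, hence No. [stock: 23, brand: Corv, origin: handmade] — brand is Corv, stock = 23, hence Yes.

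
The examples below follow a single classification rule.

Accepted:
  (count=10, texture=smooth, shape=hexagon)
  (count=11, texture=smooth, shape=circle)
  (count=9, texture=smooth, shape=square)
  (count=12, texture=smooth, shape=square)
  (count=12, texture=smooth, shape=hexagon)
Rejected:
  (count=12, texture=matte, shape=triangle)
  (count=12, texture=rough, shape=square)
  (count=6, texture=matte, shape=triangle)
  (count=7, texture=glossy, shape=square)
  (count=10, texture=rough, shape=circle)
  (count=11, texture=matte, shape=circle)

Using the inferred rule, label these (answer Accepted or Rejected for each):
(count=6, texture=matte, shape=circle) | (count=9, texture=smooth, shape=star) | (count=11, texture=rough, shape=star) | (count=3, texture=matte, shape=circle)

Rejected, Accepted, Rejected, Rejected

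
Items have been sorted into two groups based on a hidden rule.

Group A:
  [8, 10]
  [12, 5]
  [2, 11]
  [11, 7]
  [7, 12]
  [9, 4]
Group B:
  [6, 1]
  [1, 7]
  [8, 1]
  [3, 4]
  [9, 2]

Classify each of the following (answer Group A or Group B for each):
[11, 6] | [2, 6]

Group A, Group B

The distinguishing property — sum ≥ 13 — holds for all the 'Group A' cases and none of the 'Group B' cases.
Group A: [11, 6], since 11+6 = 17.
Group B: [2, 6], since 2+6 = 8.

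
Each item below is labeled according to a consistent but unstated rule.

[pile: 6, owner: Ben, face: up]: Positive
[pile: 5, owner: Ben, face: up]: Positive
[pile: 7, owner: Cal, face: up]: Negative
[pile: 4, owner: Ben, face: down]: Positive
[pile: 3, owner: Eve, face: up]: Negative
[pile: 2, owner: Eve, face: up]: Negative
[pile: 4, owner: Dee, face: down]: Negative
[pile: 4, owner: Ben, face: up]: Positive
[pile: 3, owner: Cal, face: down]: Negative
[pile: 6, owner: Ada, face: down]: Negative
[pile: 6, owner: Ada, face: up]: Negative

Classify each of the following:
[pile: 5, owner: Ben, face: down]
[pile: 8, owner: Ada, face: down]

Positive, Negative

A rule that fits every label: owner is Ben — true of each 'Positive' example, false of each 'Negative' one.
[pile: 5, owner: Ben, face: down]: Positive (owner is Ben). [pile: 8, owner: Ada, face: down]: Negative (owner is Ada).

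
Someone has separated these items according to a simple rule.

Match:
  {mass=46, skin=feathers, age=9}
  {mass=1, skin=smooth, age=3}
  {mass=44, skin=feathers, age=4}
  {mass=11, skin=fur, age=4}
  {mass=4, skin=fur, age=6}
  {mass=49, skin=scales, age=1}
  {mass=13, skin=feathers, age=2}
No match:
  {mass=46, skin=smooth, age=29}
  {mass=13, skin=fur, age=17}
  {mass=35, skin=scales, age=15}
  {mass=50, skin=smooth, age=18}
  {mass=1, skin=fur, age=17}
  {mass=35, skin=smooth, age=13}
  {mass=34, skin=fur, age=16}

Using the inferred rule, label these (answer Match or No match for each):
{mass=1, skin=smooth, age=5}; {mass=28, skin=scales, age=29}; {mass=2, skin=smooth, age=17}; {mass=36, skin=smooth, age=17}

One predicate separates the groups cleanly: age ≤ 9.

Match, No match, No match, No match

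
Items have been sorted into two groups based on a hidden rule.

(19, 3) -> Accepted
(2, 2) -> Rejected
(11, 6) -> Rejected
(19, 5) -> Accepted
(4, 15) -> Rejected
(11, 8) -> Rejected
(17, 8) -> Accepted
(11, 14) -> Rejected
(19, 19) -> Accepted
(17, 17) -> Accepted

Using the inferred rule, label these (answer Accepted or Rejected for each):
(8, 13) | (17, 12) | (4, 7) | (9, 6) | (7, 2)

Rejected, Accepted, Rejected, Rejected, Rejected

Rule: first ≥ 14. This holds for each 'Accepted' example and fails for each 'Rejected' one.
(8, 13) → first 8 → Rejected.
(17, 12) → first 17 → Accepted.
(4, 7) → first 4 → Rejected.
(9, 6) → first 9 → Rejected.
(7, 2) → first 7 → Rejected.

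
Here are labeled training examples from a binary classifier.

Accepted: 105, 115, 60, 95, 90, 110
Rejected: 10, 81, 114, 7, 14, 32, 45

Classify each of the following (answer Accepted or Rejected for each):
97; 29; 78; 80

Rejected, Rejected, Rejected, Accepted

The classifier is using: multiple of 5 AND at least 60.
97 — 97 = 5·19 + 2, 97 ≥ 60, hence Rejected.
29 — 29 = 5·5 + 4, 29 < 60, hence Rejected.
78 — 78 = 5·15 + 3, 78 ≥ 60, hence Rejected.
80 — 80 = 5·16, 80 ≥ 60, hence Accepted.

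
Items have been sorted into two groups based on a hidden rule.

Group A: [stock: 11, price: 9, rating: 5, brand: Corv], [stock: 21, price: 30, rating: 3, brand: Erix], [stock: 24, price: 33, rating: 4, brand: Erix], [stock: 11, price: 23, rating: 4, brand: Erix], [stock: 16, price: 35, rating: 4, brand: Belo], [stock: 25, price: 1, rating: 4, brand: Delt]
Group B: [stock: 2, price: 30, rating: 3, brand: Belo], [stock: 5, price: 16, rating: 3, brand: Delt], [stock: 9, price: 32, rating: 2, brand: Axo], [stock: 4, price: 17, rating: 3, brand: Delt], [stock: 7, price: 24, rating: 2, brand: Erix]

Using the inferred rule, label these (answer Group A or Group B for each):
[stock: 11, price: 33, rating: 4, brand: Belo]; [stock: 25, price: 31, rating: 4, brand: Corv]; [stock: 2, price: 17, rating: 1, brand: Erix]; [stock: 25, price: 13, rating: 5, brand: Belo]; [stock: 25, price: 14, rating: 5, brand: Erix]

The common property of the 'Group A' items is: stock ≥ 11. No 'Group B' item has it.
[stock: 11, price: 33, rating: 4, brand: Belo]: stock = 11 — satisfies this, so Group A. [stock: 25, price: 31, rating: 4, brand: Corv]: stock = 25 — satisfies this, so Group A. [stock: 2, price: 17, rating: 1, brand: Erix]: stock = 2 — fails this test, so Group B. [stock: 25, price: 13, rating: 5, brand: Belo]: stock = 25 — satisfies this, so Group A. [stock: 25, price: 14, rating: 5, brand: Erix]: stock = 25 — satisfies this, so Group A.

Group A, Group A, Group B, Group A, Group A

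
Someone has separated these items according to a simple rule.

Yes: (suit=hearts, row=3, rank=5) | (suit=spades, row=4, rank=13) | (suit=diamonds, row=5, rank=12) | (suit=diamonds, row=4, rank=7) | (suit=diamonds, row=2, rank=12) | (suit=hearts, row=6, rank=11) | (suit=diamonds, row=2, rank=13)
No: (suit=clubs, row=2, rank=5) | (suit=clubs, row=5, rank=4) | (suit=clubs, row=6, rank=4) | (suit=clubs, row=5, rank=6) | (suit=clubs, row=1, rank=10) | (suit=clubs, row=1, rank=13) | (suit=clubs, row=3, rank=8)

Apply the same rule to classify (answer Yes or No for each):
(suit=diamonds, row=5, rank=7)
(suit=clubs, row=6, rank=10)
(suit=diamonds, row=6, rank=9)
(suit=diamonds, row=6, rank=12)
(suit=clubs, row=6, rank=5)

Yes, No, Yes, Yes, No

Looking at the examples, the only property every 'Yes' case has and every 'No' case lacks is: suit is not clubs.
(suit=diamonds, row=5, rank=7): Yes (suit is diamonds). (suit=clubs, row=6, rank=10): No (suit is clubs). (suit=diamonds, row=6, rank=9): Yes (suit is diamonds). (suit=diamonds, row=6, rank=12): Yes (suit is diamonds). (suit=clubs, row=6, rank=5): No (suit is clubs).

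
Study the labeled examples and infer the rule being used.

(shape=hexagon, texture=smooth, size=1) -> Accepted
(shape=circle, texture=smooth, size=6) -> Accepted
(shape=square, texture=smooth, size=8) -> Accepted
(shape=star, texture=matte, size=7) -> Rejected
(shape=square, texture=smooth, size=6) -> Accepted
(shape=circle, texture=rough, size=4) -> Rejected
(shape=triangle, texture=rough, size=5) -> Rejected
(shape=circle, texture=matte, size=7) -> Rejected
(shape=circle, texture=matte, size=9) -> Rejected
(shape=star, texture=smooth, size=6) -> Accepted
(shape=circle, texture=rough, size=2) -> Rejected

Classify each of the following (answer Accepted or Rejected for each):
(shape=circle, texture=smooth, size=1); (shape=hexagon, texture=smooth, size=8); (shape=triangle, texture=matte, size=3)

Accepted, Accepted, Rejected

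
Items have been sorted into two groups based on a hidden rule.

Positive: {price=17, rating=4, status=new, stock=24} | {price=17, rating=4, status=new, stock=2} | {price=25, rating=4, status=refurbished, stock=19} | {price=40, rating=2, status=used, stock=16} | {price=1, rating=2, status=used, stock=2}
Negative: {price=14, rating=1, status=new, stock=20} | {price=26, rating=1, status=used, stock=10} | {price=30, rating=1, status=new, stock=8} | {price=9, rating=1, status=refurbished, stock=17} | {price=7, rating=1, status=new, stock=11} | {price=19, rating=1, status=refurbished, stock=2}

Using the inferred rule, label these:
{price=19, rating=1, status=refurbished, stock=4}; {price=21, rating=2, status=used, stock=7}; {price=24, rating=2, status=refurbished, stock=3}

The simplest hypothesis consistent with all the labels is: rating ≥ 2.
{price=19, rating=1, status=refurbished, stock=4} → rating = 1 → Negative.
{price=21, rating=2, status=used, stock=7} → rating = 2 → Positive.
{price=24, rating=2, status=refurbished, stock=3} → rating = 2 → Positive.

Negative, Positive, Positive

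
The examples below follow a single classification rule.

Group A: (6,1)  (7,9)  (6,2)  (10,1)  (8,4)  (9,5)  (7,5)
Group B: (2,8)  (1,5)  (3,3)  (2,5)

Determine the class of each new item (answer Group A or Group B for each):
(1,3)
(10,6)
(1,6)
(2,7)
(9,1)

'Group A' ⟺ first ≥ 4.
(1,3): first 1, fails the rule → Group B. (10,6): first 10, meets the rule → Group A. (1,6): first 1, fails the rule → Group B. (2,7): first 2, fails the rule → Group B. (9,1): first 9, meets the rule → Group A.

Group B, Group A, Group B, Group B, Group A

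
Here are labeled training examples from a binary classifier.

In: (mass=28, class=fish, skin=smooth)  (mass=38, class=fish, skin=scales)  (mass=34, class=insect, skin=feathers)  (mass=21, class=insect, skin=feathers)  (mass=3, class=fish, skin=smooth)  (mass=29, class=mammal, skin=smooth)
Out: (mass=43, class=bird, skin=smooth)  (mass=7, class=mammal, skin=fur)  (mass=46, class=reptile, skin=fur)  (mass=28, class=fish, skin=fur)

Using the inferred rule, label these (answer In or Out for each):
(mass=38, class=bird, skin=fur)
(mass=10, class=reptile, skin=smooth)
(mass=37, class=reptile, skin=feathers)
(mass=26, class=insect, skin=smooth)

Out, In, In, In

The common property of the 'In' items is: skin is not fur AND mass ≤ 38. No 'Out' item has it.
(mass=38, class=bird, skin=fur): skin is fur, mass = 38 — doesn't qualify, so Out.
(mass=10, class=reptile, skin=smooth): skin is smooth, mass = 10 — passes, so In.
(mass=37, class=reptile, skin=feathers): skin is feathers, mass = 37 — passes, so In.
(mass=26, class=insect, skin=smooth): skin is smooth, mass = 26 — passes, so In.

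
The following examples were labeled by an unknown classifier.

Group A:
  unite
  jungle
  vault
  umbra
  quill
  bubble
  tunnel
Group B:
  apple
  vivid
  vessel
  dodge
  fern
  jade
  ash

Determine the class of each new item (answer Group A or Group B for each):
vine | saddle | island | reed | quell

Group B, Group B, Group B, Group B, Group A

The simplest hypothesis consistent with all the labels is: contains 'u'.
vine: no 'u' — doesn't qualify, so Group B. saddle: no 'u' — doesn't qualify, so Group B. island: no 'u' — doesn't qualify, so Group B. reed: no 'u' — doesn't qualify, so Group B. quell: has 'u' — checks out, so Group A.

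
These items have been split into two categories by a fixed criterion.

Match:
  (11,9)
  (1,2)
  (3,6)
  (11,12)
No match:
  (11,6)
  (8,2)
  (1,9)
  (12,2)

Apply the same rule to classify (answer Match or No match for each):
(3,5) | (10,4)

The classifier is using: |first − second| ≤ 3.
(3,5): |3−5| = 2, satisfies this → Match. (10,4): |10−4| = 6, doesn't match → No match.

Match, No match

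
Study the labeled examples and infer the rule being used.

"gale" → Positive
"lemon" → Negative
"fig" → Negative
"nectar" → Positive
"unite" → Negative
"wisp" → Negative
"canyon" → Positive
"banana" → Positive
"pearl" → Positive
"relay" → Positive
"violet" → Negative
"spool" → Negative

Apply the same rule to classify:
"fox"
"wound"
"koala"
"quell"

Every 'Positive' example satisfies: contains 'a'. None of the 'Negative' examples do.
Negative: "fox", since no 'a'.
Negative: "wound", since no 'a'.
Positive: "koala", since has 'a'.
Negative: "quell", since no 'a'.

Negative, Negative, Positive, Negative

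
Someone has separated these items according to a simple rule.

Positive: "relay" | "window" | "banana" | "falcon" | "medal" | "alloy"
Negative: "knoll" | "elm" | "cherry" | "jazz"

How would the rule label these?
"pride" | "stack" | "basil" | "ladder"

Positive, Negative, Positive, Positive

Every 'Positive' example satisfies: has ≥ 2 vowels. None of the 'Negative' examples do.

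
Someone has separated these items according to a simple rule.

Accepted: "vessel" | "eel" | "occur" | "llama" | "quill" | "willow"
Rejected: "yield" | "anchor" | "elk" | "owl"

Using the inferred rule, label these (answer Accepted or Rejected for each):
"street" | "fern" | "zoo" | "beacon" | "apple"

Accepted, Rejected, Accepted, Rejected, Accepted

A rule that fits every label: has a double letter — true of each 'Accepted' example, false of each 'Rejected' one.
"street": 'ee' doubled — satisfies this, so Accepted. "fern": no doubled letter — doesn't match, so Rejected. "zoo": 'oo' doubled — satisfies this, so Accepted. "beacon": no doubled letter — doesn't match, so Rejected. "apple": 'pp' doubled — satisfies this, so Accepted.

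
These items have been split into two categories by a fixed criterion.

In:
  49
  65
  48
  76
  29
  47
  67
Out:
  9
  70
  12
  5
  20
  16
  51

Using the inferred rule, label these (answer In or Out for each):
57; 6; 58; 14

The pattern is that an item is 'In' exactly when: digit sum ≥ 10.
57 → digit sum 5+7 = 12 → In. 6 → digit sum 6 → Out. 58 → digit sum 5+8 = 13 → In. 14 → digit sum 1+4 = 5 → Out.

In, Out, In, Out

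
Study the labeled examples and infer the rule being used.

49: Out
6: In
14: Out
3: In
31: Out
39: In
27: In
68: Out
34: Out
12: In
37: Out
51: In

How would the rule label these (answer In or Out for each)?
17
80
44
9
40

Out, Out, Out, In, Out

Every 'In' example satisfies: multiple of 3. None of the 'Out' examples do.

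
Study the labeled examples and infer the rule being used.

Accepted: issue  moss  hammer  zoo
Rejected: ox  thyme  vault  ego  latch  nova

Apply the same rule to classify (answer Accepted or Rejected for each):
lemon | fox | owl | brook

The simplest hypothesis consistent with all the labels is: has a double letter.
Rejected: lemon, since no doubled letter. Rejected: fox, since no doubled letter. Rejected: owl, since no doubled letter. Accepted: brook, since 'oo' doubled.

Rejected, Rejected, Rejected, Accepted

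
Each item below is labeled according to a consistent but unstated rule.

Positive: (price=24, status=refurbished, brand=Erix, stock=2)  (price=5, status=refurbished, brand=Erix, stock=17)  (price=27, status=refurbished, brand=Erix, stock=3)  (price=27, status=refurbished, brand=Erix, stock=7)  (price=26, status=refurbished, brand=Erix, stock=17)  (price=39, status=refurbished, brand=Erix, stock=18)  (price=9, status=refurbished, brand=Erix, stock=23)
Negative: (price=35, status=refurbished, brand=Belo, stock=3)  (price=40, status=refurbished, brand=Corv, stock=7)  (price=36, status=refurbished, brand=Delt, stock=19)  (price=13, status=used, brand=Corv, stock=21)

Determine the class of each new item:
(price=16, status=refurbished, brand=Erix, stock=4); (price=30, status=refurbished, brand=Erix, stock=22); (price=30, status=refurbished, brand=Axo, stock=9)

Positive, Positive, Negative

The common property of the 'Positive' items is: brand is Erix. No 'Negative' item has it.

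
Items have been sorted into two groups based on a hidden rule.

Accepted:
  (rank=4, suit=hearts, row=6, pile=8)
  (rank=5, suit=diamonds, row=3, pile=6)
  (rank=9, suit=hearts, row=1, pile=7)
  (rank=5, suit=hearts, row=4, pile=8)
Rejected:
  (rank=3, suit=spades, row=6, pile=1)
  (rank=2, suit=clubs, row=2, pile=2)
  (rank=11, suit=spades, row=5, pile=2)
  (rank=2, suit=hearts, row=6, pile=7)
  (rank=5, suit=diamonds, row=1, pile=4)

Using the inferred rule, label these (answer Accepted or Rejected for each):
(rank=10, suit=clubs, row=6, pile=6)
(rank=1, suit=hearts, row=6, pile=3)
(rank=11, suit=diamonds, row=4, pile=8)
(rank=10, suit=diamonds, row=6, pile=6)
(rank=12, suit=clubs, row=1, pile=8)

The classifier is using: pile ≥ 6 AND rank ≥ 3.
(rank=10, suit=clubs, row=6, pile=6): pile = 6, rank = 10 — checks out, so Accepted.
(rank=1, suit=hearts, row=6, pile=3): pile = 3, rank = 1 — does not pass, so Rejected.
(rank=11, suit=diamonds, row=4, pile=8): pile = 8, rank = 11 — checks out, so Accepted.
(rank=10, suit=diamonds, row=6, pile=6): pile = 6, rank = 10 — checks out, so Accepted.
(rank=12, suit=clubs, row=1, pile=8): pile = 8, rank = 12 — checks out, so Accepted.

Accepted, Rejected, Accepted, Accepted, Accepted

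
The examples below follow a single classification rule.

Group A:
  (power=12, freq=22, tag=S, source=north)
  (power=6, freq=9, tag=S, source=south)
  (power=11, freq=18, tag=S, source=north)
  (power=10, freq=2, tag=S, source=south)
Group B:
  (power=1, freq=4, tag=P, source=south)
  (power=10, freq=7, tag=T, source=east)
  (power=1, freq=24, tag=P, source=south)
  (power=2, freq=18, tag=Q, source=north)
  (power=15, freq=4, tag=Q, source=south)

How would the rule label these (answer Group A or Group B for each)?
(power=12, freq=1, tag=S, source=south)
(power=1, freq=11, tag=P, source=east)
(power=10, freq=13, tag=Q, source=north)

Looking at the examples, the only property every 'Group A' case has and every 'Group B' case lacks is: tag is S.

Group A, Group B, Group B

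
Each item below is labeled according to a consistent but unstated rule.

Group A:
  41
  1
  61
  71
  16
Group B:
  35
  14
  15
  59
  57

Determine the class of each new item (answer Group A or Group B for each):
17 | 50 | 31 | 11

Group B, Group B, Group A, Group A

'Group A' ⟺ ≡ 1 (mod 5).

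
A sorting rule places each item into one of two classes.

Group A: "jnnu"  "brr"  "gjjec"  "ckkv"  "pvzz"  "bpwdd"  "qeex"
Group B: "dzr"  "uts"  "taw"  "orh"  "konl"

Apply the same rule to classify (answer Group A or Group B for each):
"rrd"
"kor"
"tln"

One predicate separates the groups cleanly: has a double letter.
"rrd": Group A ('rr' doubled). "kor": Group B (no doubled letter). "tln": Group B (no doubled letter).

Group A, Group B, Group B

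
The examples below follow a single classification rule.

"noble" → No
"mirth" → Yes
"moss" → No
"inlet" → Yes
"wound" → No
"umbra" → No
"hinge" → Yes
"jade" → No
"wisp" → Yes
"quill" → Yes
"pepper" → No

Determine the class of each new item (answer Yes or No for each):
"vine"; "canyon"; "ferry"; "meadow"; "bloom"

The pattern is that an item is 'Yes' exactly when: contains 'i'.

Yes, No, No, No, No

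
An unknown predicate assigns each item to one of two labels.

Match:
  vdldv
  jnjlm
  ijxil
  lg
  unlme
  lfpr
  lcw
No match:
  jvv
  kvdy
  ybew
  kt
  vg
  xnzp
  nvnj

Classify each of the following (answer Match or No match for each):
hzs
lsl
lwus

The classifier is using: contains 'l'.
hzs — no 'l', hence No match. lsl — has 'l', hence Match. lwus — has 'l', hence Match.

No match, Match, Match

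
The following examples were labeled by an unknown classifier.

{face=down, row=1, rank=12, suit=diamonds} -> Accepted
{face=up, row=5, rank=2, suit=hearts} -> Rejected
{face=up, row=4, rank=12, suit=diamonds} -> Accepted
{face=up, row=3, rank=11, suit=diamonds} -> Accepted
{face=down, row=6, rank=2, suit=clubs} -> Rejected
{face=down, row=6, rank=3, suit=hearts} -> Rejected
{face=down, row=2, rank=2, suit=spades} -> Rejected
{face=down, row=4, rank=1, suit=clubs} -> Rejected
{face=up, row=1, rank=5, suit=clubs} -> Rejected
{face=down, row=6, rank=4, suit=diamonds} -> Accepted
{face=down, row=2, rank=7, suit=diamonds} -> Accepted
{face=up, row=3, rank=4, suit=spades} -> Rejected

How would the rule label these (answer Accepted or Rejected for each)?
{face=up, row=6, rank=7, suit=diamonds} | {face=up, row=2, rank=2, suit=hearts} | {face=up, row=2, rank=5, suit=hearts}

Accepted, Rejected, Rejected

The distinguishing property — suit is diamonds — holds for all the 'Accepted' cases and none of the 'Rejected' cases.
{face=up, row=6, rank=7, suit=diamonds}: suit is diamonds, meets the rule → Accepted. {face=up, row=2, rank=2, suit=hearts}: suit is hearts, doesn't match → Rejected. {face=up, row=2, rank=5, suit=hearts}: suit is hearts, doesn't match → Rejected.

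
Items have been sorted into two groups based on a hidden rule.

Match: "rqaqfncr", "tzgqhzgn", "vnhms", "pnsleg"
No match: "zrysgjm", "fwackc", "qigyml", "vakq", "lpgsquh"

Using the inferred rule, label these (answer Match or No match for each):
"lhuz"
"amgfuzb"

No match, No match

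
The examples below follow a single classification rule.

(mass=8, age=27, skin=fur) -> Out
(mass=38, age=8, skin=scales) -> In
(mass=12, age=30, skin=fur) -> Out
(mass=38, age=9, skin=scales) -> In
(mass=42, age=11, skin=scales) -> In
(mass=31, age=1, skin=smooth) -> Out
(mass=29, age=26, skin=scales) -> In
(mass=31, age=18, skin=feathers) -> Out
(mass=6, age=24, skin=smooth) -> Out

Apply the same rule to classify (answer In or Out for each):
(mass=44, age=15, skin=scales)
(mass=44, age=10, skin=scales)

In, In

Looking at the examples, the only property every 'In' case has and every 'Out' case lacks is: skin is scales.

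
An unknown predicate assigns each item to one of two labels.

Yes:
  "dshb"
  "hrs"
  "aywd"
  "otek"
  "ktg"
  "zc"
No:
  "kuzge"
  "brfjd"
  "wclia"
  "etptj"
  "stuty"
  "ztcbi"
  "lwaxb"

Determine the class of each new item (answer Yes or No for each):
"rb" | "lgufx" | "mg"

Yes, No, Yes

One predicate separates the groups cleanly: length ≤ 4.
"rb" — length 2, hence Yes.
"lgufx" — length 5, hence No.
"mg" — length 2, hence Yes.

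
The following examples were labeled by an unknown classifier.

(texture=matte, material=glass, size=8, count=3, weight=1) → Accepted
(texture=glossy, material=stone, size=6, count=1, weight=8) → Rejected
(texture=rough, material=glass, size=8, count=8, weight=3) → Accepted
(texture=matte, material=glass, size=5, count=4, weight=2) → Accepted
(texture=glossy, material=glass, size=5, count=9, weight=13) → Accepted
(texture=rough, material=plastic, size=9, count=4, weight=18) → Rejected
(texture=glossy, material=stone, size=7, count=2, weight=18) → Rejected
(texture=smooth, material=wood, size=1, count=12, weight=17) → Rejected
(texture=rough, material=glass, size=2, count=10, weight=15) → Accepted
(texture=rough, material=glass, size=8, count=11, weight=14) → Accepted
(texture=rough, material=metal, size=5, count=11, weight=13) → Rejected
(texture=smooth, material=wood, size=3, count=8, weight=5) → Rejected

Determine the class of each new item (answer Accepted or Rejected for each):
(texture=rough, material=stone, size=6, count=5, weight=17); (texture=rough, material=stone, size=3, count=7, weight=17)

The rule appears to be: material is glass.
Rejected: (texture=rough, material=stone, size=6, count=5, weight=17), since material is stone. Rejected: (texture=rough, material=stone, size=3, count=7, weight=17), since material is stone.

Rejected, Rejected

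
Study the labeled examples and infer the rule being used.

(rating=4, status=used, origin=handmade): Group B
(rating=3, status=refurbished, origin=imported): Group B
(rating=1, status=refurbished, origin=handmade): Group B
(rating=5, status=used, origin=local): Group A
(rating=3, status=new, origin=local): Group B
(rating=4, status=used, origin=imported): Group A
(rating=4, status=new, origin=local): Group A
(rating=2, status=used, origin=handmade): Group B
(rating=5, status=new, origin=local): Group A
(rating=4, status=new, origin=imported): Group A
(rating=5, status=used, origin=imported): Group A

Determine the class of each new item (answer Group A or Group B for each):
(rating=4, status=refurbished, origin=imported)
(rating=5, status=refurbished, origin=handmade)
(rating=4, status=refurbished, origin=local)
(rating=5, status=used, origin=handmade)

Group A, Group B, Group A, Group B

The distinguishing property — origin is not handmade AND rating ≥ 4 — holds for all the 'Group A' cases and none of the 'Group B' cases.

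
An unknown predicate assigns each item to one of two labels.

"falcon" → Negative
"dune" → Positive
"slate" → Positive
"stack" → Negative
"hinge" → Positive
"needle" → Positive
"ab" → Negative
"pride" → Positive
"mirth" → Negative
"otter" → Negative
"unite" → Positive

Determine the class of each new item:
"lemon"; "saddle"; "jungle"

Every 'Positive' example satisfies: ends with 'e'. None of the 'Negative' examples do.
"lemon": ends with 'n', doesn't qualify → Negative.
"saddle": ends with 'e', satisfies this → Positive.
"jungle": ends with 'e', satisfies this → Positive.

Negative, Positive, Positive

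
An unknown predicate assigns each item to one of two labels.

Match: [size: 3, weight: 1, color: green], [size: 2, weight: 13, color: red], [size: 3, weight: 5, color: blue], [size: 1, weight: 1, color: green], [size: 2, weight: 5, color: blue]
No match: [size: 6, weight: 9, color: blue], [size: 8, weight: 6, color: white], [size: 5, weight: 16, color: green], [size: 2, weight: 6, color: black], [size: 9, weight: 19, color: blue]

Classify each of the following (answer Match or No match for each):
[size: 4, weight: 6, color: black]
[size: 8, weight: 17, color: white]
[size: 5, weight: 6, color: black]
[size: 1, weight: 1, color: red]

No match, No match, No match, Match

All 'Match' examples share one property — color is red OR weight ≤ 5 — and every 'No match' example lacks it.
[size: 4, weight: 6, color: black] — color is black, weight = 6, hence No match. [size: 8, weight: 17, color: white] — color is white, weight = 17, hence No match. [size: 5, weight: 6, color: black] — color is black, weight = 6, hence No match. [size: 1, weight: 1, color: red] — color is red, weight = 1, hence Match.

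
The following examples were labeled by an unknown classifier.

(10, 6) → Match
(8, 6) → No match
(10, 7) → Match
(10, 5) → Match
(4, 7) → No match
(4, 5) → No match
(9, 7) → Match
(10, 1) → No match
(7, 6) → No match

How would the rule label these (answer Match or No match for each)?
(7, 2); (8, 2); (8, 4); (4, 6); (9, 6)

No match, No match, No match, No match, Match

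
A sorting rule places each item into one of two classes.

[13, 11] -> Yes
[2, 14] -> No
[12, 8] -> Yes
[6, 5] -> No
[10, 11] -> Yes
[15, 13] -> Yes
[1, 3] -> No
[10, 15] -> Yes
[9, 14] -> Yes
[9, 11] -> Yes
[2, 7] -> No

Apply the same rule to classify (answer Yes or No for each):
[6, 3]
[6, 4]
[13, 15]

No, No, Yes

The rule appears to be: sum ≥ 20.
[6, 3] — 6+3 = 9, hence No. [6, 4] — 6+4 = 10, hence No. [13, 15] — 13+15 = 28, hence Yes.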